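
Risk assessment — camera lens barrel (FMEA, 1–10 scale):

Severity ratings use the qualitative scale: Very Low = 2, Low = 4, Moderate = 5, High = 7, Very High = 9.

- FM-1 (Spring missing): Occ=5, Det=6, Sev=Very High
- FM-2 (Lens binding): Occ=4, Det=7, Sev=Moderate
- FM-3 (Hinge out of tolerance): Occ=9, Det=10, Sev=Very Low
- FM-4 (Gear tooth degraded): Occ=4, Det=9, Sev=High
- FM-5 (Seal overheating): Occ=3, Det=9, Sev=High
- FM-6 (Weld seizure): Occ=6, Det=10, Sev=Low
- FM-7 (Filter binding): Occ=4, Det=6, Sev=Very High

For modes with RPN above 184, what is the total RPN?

RPN = Severity × Occurrence × Detection:
  FM-1: 9 × 5 × 6 = 270
  FM-2: 5 × 4 × 7 = 140
  FM-3: 2 × 9 × 10 = 180
  FM-4: 7 × 4 × 9 = 252
  FM-5: 7 × 3 × 9 = 189
  FM-6: 4 × 6 × 10 = 240
  FM-7: 9 × 4 × 6 = 216
RPN > 184: FM-1 (270), FM-4 (252), FM-5 (189), FM-6 (240), FM-7 (216).
Sum: 270 + 252 + 189 + 240 + 216 = 1167.

1167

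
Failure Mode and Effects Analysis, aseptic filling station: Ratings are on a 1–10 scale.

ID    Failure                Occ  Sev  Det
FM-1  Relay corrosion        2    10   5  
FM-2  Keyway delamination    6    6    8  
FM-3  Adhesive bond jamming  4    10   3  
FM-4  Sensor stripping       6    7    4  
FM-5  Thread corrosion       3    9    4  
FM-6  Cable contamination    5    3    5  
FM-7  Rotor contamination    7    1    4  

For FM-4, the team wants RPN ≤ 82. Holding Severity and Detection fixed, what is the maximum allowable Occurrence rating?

FM-4: S=7, O=6, D=4 → current RPN = 168.
Fixed product = 28. Need 28 × O ≤ 82, so O ≤ 82/28 = 2.93.
Maximum integer Occurrence rating = 2 (gives RPN 56; O=3 would give 84 > 82).

2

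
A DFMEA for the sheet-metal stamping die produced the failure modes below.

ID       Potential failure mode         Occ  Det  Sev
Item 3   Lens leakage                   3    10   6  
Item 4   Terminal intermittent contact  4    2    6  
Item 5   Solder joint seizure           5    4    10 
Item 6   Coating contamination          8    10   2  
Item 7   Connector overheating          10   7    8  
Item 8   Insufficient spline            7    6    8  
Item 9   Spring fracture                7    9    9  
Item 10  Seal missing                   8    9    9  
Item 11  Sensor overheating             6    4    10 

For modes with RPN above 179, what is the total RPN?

RPN = Severity × Occurrence × Detection:
  Item 3: 6 × 3 × 10 = 180
  Item 4: 6 × 4 × 2 = 48
  Item 5: 10 × 5 × 4 = 200
  Item 6: 2 × 8 × 10 = 160
  Item 7: 8 × 10 × 7 = 560
  Item 8: 8 × 7 × 6 = 336
  Item 9: 9 × 7 × 9 = 567
  Item 10: 9 × 8 × 9 = 648
  Item 11: 10 × 6 × 4 = 240
RPN > 179: Item 3 (180), Item 5 (200), Item 7 (560), Item 8 (336), Item 9 (567), Item 10 (648), Item 11 (240).
Sum: 180 + 200 + 560 + 336 + 567 + 648 + 240 = 2731.

2731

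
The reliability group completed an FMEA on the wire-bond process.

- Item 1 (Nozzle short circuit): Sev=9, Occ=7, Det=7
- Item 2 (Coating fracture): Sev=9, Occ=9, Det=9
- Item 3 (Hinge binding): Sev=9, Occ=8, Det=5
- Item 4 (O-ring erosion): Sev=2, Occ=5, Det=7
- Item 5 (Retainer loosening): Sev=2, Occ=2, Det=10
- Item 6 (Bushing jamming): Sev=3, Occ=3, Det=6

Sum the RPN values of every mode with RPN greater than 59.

1600

RPN = Severity × Occurrence × Detection:
  Item 1: 9 × 7 × 7 = 441
  Item 2: 9 × 9 × 9 = 729
  Item 3: 9 × 8 × 5 = 360
  Item 4: 2 × 5 × 7 = 70
  Item 5: 2 × 2 × 10 = 40
  Item 6: 3 × 3 × 6 = 54
RPN > 59: Item 1 (441), Item 2 (729), Item 3 (360), Item 4 (70).
Sum: 441 + 729 + 360 + 70 = 1600.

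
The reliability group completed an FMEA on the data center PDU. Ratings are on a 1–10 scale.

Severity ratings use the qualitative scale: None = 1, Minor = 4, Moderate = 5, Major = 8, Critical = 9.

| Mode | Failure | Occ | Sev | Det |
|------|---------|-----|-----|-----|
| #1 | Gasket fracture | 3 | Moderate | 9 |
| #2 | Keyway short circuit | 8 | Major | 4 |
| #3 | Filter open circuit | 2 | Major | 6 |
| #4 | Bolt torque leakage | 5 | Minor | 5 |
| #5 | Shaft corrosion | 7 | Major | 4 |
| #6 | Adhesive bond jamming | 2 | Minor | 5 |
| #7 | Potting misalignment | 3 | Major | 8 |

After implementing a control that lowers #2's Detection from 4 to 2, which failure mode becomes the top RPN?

#5

RPN = Severity × Occurrence × Detection:
  #1: 5 × 3 × 9 = 135
  #2: 8 × 8 × 4 = 256
  #3: 8 × 2 × 6 = 96
  #4: 4 × 5 × 5 = 100
  #5: 8 × 7 × 4 = 224
  #6: 4 × 2 × 5 = 40
  #7: 8 × 3 × 8 = 192
After action: #2 → 8 × 8 × 2 = 128.
Revised RPNs: #5=224, #7=192, #1=135, #2=128, #4=100, #3=96, #6=40.
Highest is now #5 (224).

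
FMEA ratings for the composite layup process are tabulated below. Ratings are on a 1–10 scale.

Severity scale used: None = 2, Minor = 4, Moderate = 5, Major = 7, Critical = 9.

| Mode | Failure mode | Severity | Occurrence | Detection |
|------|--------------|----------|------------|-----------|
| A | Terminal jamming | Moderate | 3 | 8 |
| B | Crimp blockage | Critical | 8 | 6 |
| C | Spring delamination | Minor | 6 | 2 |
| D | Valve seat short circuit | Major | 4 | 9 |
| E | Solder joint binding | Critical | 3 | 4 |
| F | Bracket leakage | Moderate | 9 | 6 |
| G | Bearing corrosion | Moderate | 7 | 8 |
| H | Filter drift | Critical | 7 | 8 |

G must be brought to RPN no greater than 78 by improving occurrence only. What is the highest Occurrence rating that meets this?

G: S=5, O=7, D=8 → current RPN = 280.
Fixed product = 40. Need 40 × O ≤ 78, so O ≤ 78/40 = 1.95.
Maximum integer Occurrence rating = 1 (gives RPN 40; O=2 would give 80 > 78).

1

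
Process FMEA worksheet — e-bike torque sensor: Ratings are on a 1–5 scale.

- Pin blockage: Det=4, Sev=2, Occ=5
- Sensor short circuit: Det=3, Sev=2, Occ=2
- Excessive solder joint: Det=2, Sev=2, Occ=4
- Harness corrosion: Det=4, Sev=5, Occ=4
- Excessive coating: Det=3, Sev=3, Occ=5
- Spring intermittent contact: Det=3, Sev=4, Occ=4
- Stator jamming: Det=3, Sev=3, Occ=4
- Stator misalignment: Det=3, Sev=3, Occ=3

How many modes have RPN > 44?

3

RPN = Severity × Occurrence × Detection:
  Pin blockage: 2 × 5 × 4 = 40
  Sensor short circuit: 2 × 2 × 3 = 12
  Excessive solder joint: 2 × 4 × 2 = 16
  Harness corrosion: 5 × 4 × 4 = 80
  Excessive coating: 3 × 5 × 3 = 45
  Spring intermittent contact: 4 × 4 × 3 = 48
  Stator jamming: 3 × 4 × 3 = 36
  Stator misalignment: 3 × 3 × 3 = 27
Modes with RPN > 44: Harness corrosion (80), Excessive coating (45), Spring intermittent contact (48) → 3.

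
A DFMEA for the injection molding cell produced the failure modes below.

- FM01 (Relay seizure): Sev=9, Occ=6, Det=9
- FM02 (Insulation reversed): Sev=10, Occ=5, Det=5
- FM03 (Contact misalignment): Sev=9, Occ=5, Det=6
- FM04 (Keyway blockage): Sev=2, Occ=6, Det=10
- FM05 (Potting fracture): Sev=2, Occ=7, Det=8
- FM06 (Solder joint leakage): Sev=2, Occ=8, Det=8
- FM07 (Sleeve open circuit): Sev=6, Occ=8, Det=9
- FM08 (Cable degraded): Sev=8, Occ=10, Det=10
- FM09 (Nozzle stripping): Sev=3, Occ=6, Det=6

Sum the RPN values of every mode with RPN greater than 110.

2598

RPN = Severity × Occurrence × Detection:
  FM01: 9 × 6 × 9 = 486
  FM02: 10 × 5 × 5 = 250
  FM03: 9 × 5 × 6 = 270
  FM04: 2 × 6 × 10 = 120
  FM05: 2 × 7 × 8 = 112
  FM06: 2 × 8 × 8 = 128
  FM07: 6 × 8 × 9 = 432
  FM08: 8 × 10 × 10 = 800
  FM09: 3 × 6 × 6 = 108
RPN > 110: FM01 (486), FM02 (250), FM03 (270), FM04 (120), FM05 (112), FM06 (128), FM07 (432), FM08 (800).
Sum: 486 + 250 + 270 + 120 + 112 + 128 + 432 + 800 = 2598.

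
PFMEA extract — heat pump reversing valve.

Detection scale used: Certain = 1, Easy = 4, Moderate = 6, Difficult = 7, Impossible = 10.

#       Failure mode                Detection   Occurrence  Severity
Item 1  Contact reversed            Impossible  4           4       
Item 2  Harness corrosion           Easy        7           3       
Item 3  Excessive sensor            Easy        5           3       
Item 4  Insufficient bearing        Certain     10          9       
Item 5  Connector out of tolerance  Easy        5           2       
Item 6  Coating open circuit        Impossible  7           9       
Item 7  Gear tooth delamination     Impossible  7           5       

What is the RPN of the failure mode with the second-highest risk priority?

RPN = Severity × Occurrence × Detection:
  Item 1: 4 × 4 × 10 = 160
  Item 2: 3 × 7 × 4 = 84
  Item 3: 3 × 5 × 4 = 60
  Item 4: 9 × 10 × 1 = 90
  Item 5: 2 × 5 × 4 = 40
  Item 6: 9 × 7 × 10 = 630
  Item 7: 5 × 7 × 10 = 350
Sorted descending: 630, 350, 160, 90, 84, 60, 40.
The second-highest RPN is 350 (Item 7).

350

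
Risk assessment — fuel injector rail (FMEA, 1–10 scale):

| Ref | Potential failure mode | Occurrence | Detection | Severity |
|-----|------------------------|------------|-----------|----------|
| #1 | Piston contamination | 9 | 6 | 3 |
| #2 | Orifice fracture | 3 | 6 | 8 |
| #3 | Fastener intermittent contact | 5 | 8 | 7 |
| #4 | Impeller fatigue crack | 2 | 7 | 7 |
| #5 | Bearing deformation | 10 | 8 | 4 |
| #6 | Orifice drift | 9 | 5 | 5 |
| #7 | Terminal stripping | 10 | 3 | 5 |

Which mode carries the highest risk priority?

#5

RPN = Severity × Occurrence × Detection:
  #1: 3 × 9 × 6 = 162
  #2: 8 × 3 × 6 = 144
  #3: 7 × 5 × 8 = 280
  #4: 7 × 2 × 7 = 98
  #5: 4 × 10 × 8 = 320
  #6: 5 × 9 × 5 = 225
  #7: 5 × 10 × 3 = 150
Highest RPN is 320 → #5.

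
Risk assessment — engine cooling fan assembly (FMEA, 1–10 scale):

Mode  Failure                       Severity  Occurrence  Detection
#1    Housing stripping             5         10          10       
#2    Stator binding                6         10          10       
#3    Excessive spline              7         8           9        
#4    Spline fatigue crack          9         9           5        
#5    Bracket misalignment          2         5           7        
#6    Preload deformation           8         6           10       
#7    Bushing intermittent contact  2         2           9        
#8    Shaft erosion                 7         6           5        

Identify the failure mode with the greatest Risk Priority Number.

#2

RPN = Severity × Occurrence × Detection:
  #1: 5 × 10 × 10 = 500
  #2: 6 × 10 × 10 = 600
  #3: 7 × 8 × 9 = 504
  #4: 9 × 9 × 5 = 405
  #5: 2 × 5 × 7 = 70
  #6: 8 × 6 × 10 = 480
  #7: 2 × 2 × 9 = 36
  #8: 7 × 6 × 5 = 210
Highest RPN is 600 → #2.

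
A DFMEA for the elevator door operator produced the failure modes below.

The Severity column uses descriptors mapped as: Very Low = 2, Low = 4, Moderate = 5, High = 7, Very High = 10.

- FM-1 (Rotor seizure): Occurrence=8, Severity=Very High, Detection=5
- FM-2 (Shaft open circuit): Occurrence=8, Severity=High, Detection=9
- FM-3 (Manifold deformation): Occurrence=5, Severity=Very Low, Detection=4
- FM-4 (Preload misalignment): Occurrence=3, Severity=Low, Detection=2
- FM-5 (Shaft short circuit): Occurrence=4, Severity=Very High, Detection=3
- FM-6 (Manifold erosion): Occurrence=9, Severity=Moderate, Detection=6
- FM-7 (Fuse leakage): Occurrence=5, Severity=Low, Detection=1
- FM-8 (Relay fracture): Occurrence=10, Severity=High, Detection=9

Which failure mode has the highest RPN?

RPN = Severity × Occurrence × Detection:
  FM-1: 10 × 8 × 5 = 400
  FM-2: 7 × 8 × 9 = 504
  FM-3: 2 × 5 × 4 = 40
  FM-4: 4 × 3 × 2 = 24
  FM-5: 10 × 4 × 3 = 120
  FM-6: 5 × 9 × 6 = 270
  FM-7: 4 × 5 × 1 = 20
  FM-8: 7 × 10 × 9 = 630
Highest RPN is 630 → FM-8.

FM-8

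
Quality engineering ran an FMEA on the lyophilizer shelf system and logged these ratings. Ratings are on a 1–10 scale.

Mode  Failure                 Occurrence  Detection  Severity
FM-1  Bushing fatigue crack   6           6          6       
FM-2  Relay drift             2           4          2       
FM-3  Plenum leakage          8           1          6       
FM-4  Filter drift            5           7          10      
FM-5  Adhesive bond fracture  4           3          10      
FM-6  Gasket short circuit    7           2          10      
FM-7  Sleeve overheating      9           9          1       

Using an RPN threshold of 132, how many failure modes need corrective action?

RPN = Severity × Occurrence × Detection:
  FM-1: 6 × 6 × 6 = 216
  FM-2: 2 × 2 × 4 = 16
  FM-3: 6 × 8 × 1 = 48
  FM-4: 10 × 5 × 7 = 350
  FM-5: 10 × 4 × 3 = 120
  FM-6: 10 × 7 × 2 = 140
  FM-7: 1 × 9 × 9 = 81
Modes with RPN ≥ 132: FM-1 (216), FM-4 (350), FM-6 (140) → 3.

3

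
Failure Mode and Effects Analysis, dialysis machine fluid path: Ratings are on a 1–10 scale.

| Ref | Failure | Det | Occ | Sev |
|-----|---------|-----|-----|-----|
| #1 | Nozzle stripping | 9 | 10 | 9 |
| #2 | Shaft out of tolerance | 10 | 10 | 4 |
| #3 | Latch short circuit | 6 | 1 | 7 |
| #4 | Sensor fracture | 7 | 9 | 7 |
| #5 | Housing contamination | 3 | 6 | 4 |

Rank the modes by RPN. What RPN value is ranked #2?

441

RPN = Severity × Occurrence × Detection:
  #1: 9 × 10 × 9 = 810
  #2: 4 × 10 × 10 = 400
  #3: 7 × 1 × 6 = 42
  #4: 7 × 9 × 7 = 441
  #5: 4 × 6 × 3 = 72
Sorted descending: 810, 441, 400, 72, 42.
The second-highest RPN is 441 (#4).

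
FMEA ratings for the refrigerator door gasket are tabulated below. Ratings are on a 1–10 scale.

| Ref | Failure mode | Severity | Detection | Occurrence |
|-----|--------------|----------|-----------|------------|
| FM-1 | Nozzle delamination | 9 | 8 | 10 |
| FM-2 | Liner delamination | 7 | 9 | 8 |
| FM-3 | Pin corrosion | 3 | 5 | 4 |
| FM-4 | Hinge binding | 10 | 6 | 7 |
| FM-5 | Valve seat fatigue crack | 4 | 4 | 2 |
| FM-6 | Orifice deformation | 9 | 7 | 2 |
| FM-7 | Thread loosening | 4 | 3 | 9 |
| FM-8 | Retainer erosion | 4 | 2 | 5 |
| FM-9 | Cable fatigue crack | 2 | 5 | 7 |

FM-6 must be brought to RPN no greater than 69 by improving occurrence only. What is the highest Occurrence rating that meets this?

FM-6: S=9, O=2, D=7 → current RPN = 126.
Fixed product = 63. Need 63 × O ≤ 69, so O ≤ 69/63 = 1.10.
Maximum integer Occurrence rating = 1 (gives RPN 63; O=2 would give 126 > 69).

1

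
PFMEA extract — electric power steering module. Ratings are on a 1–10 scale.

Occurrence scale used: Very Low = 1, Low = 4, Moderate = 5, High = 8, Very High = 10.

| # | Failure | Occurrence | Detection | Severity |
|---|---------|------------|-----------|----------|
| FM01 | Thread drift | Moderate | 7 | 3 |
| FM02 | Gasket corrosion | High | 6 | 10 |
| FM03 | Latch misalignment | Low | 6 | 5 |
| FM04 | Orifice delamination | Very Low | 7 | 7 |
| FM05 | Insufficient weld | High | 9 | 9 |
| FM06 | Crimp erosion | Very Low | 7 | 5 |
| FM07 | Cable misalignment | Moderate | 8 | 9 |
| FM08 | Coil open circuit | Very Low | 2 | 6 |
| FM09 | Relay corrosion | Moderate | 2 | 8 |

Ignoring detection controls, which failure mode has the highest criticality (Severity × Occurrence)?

Criticality = Severity × Occurrence:
  FM01: 3 × 5 = 15
  FM02: 10 × 8 = 80
  FM03: 5 × 4 = 20
  FM04: 7 × 1 = 7
  FM05: 9 × 8 = 72
  FM06: 5 × 1 = 5
  FM07: 9 × 5 = 45
  FM08: 6 × 1 = 6
  FM09: 8 × 5 = 40
Highest criticality is 80 → FM02.

FM02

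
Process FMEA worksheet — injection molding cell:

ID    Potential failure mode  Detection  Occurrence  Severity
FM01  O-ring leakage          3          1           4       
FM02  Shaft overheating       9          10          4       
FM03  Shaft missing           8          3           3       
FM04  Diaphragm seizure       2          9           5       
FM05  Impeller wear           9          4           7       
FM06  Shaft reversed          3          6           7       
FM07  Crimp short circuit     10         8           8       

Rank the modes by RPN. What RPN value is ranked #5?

RPN = Severity × Occurrence × Detection:
  FM01: 4 × 1 × 3 = 12
  FM02: 4 × 10 × 9 = 360
  FM03: 3 × 3 × 8 = 72
  FM04: 5 × 9 × 2 = 90
  FM05: 7 × 4 × 9 = 252
  FM06: 7 × 6 × 3 = 126
  FM07: 8 × 8 × 10 = 640
Sorted descending: 640, 360, 252, 126, 90, 72, 12.
The fifth-highest RPN is 90 (FM04).

90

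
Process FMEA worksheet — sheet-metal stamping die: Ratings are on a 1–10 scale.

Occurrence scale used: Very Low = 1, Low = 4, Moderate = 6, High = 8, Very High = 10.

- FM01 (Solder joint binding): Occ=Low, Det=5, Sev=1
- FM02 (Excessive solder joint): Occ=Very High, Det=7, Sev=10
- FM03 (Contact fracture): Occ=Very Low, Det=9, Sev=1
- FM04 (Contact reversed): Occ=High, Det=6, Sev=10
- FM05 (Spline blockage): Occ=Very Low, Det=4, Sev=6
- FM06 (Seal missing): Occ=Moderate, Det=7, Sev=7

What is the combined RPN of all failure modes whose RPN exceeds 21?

1498

RPN = Severity × Occurrence × Detection:
  FM01: 1 × 4 × 5 = 20
  FM02: 10 × 10 × 7 = 700
  FM03: 1 × 1 × 9 = 9
  FM04: 10 × 8 × 6 = 480
  FM05: 6 × 1 × 4 = 24
  FM06: 7 × 6 × 7 = 294
RPN > 21: FM02 (700), FM04 (480), FM05 (24), FM06 (294).
Sum: 700 + 480 + 24 + 294 = 1498.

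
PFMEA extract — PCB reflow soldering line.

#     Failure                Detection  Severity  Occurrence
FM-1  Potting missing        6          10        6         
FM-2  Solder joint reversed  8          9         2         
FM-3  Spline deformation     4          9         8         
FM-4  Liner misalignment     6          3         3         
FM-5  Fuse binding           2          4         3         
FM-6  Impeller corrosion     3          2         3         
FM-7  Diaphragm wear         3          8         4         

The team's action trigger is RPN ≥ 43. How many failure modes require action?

RPN = Severity × Occurrence × Detection:
  FM-1: 10 × 6 × 6 = 360
  FM-2: 9 × 2 × 8 = 144
  FM-3: 9 × 8 × 4 = 288
  FM-4: 3 × 3 × 6 = 54
  FM-5: 4 × 3 × 2 = 24
  FM-6: 2 × 3 × 3 = 18
  FM-7: 8 × 4 × 3 = 96
Modes with RPN ≥ 43: FM-1 (360), FM-2 (144), FM-3 (288), FM-4 (54), FM-7 (96) → 5.

5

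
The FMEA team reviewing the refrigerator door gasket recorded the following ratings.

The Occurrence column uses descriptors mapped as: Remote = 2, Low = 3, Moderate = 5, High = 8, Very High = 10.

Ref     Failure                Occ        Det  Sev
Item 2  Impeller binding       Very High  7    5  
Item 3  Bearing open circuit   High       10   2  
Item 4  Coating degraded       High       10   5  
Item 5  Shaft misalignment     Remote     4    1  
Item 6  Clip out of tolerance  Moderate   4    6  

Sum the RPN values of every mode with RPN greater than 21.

RPN = Severity × Occurrence × Detection:
  Item 2: 5 × 10 × 7 = 350
  Item 3: 2 × 8 × 10 = 160
  Item 4: 5 × 8 × 10 = 400
  Item 5: 1 × 2 × 4 = 8
  Item 6: 6 × 5 × 4 = 120
RPN > 21: Item 2 (350), Item 3 (160), Item 4 (400), Item 6 (120).
Sum: 350 + 160 + 400 + 120 = 1030.

1030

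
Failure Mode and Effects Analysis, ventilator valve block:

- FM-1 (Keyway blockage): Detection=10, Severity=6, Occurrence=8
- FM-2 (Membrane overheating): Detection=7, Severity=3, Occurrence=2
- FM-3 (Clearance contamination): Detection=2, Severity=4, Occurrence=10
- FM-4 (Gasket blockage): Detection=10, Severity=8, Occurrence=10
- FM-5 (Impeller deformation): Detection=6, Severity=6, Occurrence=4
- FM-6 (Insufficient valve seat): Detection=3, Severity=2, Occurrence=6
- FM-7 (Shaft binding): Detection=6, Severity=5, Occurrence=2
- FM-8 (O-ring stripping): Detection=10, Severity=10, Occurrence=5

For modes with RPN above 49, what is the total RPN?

RPN = Severity × Occurrence × Detection:
  FM-1: 6 × 8 × 10 = 480
  FM-2: 3 × 2 × 7 = 42
  FM-3: 4 × 10 × 2 = 80
  FM-4: 8 × 10 × 10 = 800
  FM-5: 6 × 4 × 6 = 144
  FM-6: 2 × 6 × 3 = 36
  FM-7: 5 × 2 × 6 = 60
  FM-8: 10 × 5 × 10 = 500
RPN > 49: FM-1 (480), FM-3 (80), FM-4 (800), FM-5 (144), FM-7 (60), FM-8 (500).
Sum: 480 + 80 + 800 + 144 + 60 + 500 = 2064.

2064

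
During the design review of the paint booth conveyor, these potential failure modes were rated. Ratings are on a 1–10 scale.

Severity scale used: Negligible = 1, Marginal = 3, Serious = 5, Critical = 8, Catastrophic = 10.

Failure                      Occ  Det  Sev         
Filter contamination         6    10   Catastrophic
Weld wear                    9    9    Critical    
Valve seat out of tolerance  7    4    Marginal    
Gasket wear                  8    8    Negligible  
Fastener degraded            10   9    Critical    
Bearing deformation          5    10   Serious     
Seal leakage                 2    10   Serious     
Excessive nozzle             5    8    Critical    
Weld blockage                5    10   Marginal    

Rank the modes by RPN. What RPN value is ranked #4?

320

RPN = Severity × Occurrence × Detection:
  Filter contamination: 10 × 6 × 10 = 600
  Weld wear: 8 × 9 × 9 = 648
  Valve seat out of tolerance: 3 × 7 × 4 = 84
  Gasket wear: 1 × 8 × 8 = 64
  Fastener degraded: 8 × 10 × 9 = 720
  Bearing deformation: 5 × 5 × 10 = 250
  Seal leakage: 5 × 2 × 10 = 100
  Excessive nozzle: 8 × 5 × 8 = 320
  Weld blockage: 3 × 5 × 10 = 150
Sorted descending: 720, 648, 600, 320, 250, 150, 100, 84, 64.
The fourth-highest RPN is 320 (Excessive nozzle).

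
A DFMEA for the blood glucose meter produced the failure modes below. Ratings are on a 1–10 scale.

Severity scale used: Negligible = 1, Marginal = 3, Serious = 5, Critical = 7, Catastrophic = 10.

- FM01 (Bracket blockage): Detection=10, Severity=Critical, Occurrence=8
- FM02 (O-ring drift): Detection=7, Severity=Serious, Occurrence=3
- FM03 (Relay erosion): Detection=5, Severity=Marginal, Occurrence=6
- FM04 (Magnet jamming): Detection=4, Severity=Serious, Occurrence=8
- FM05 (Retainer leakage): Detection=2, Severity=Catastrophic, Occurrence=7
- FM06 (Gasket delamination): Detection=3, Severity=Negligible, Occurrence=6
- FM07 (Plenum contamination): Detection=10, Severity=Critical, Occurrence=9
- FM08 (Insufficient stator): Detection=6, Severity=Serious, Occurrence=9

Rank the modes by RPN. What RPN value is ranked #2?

560

RPN = Severity × Occurrence × Detection:
  FM01: 7 × 8 × 10 = 560
  FM02: 5 × 3 × 7 = 105
  FM03: 3 × 6 × 5 = 90
  FM04: 5 × 8 × 4 = 160
  FM05: 10 × 7 × 2 = 140
  FM06: 1 × 6 × 3 = 18
  FM07: 7 × 9 × 10 = 630
  FM08: 5 × 9 × 6 = 270
Sorted descending: 630, 560, 270, 160, 140, 105, 90, 18.
The second-highest RPN is 560 (FM01).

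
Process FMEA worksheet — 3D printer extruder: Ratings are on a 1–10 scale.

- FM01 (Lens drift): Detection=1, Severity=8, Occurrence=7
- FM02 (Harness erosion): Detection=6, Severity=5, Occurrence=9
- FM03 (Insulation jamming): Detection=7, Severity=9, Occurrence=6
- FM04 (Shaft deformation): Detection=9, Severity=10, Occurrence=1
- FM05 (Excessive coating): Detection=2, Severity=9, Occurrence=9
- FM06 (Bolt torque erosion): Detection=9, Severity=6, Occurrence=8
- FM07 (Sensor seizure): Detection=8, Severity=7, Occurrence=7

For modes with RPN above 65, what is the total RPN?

1724

RPN = Severity × Occurrence × Detection:
  FM01: 8 × 7 × 1 = 56
  FM02: 5 × 9 × 6 = 270
  FM03: 9 × 6 × 7 = 378
  FM04: 10 × 1 × 9 = 90
  FM05: 9 × 9 × 2 = 162
  FM06: 6 × 8 × 9 = 432
  FM07: 7 × 7 × 8 = 392
RPN > 65: FM02 (270), FM03 (378), FM04 (90), FM05 (162), FM06 (432), FM07 (392).
Sum: 270 + 378 + 90 + 162 + 432 + 392 = 1724.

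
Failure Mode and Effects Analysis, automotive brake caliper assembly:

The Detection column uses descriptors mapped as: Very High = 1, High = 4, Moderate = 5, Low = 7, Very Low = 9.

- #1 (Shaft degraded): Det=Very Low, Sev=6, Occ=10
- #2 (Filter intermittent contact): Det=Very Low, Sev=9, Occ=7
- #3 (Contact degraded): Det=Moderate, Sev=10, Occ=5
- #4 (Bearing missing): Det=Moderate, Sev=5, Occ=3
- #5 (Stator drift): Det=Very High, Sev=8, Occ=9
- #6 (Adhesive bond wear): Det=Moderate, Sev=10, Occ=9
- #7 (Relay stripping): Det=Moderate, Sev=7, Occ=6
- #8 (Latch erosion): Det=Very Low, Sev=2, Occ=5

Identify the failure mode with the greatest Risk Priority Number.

#2

RPN = Severity × Occurrence × Detection:
  #1: 6 × 10 × 9 = 540
  #2: 9 × 7 × 9 = 567
  #3: 10 × 5 × 5 = 250
  #4: 5 × 3 × 5 = 75
  #5: 8 × 9 × 1 = 72
  #6: 10 × 9 × 5 = 450
  #7: 7 × 6 × 5 = 210
  #8: 2 × 5 × 9 = 90
Highest RPN is 567 → #2.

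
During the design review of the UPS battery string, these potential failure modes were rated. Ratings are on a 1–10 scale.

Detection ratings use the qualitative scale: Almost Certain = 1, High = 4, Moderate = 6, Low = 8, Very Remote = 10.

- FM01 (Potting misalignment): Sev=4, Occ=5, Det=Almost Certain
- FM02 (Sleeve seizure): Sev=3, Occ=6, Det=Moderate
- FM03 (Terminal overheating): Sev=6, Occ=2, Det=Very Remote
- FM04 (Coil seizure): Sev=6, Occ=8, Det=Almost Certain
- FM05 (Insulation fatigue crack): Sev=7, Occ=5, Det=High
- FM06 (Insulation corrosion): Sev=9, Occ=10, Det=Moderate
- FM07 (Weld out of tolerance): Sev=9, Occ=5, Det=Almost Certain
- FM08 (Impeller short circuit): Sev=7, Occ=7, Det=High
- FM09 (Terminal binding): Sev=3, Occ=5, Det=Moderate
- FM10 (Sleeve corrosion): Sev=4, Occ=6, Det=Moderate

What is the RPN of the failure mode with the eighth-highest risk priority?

48

RPN = Severity × Occurrence × Detection:
  FM01: 4 × 5 × 1 = 20
  FM02: 3 × 6 × 6 = 108
  FM03: 6 × 2 × 10 = 120
  FM04: 6 × 8 × 1 = 48
  FM05: 7 × 5 × 4 = 140
  FM06: 9 × 10 × 6 = 540
  FM07: 9 × 5 × 1 = 45
  FM08: 7 × 7 × 4 = 196
  FM09: 3 × 5 × 6 = 90
  FM10: 4 × 6 × 6 = 144
Sorted descending: 540, 196, 144, 140, 120, 108, 90, 48, 45, 20.
The eighth-highest RPN is 48 (FM04).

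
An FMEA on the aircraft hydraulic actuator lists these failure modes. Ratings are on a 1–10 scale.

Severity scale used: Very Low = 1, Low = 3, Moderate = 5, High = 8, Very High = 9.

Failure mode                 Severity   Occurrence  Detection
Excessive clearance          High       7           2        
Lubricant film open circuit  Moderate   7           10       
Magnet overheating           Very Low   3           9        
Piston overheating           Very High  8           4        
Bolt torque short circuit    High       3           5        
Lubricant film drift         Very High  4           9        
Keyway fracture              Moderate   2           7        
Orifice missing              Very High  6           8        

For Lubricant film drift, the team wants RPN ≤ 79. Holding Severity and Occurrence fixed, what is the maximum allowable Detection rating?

Lubricant film drift: S=9, O=4, D=9 → current RPN = 324.
Fixed product = 36. Need 36 × D ≤ 79, so D ≤ 79/36 = 2.19.
Maximum integer Detection rating = 2 (gives RPN 72; D=3 would give 108 > 79).

2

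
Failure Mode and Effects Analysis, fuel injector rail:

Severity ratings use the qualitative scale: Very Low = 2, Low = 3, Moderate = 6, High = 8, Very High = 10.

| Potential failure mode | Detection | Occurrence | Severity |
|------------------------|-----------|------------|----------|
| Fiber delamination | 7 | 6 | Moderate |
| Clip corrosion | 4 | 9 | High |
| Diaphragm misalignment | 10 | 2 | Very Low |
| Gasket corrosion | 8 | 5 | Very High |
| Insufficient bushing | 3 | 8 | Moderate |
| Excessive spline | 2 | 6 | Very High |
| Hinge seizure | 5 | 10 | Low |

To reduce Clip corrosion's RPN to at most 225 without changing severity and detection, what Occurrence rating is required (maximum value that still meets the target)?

Clip corrosion: S=8, O=9, D=4 → current RPN = 288.
Fixed product = 32. Need 32 × O ≤ 225, so O ≤ 225/32 = 7.03.
Maximum integer Occurrence rating = 7 (gives RPN 224; O=8 would give 256 > 225).

7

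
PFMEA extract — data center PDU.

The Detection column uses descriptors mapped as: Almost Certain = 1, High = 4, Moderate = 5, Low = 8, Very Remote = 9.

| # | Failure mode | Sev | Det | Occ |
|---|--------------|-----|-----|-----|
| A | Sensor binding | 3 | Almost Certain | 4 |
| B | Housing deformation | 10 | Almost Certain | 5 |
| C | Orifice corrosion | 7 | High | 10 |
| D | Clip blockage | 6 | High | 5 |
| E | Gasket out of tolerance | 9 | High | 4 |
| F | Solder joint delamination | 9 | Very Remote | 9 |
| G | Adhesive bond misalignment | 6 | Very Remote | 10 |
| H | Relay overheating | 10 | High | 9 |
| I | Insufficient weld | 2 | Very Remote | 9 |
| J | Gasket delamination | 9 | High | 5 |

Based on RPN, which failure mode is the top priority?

F

RPN = Severity × Occurrence × Detection:
  A: 3 × 4 × 1 = 12
  B: 10 × 5 × 1 = 50
  C: 7 × 10 × 4 = 280
  D: 6 × 5 × 4 = 120
  E: 9 × 4 × 4 = 144
  F: 9 × 9 × 9 = 729
  G: 6 × 10 × 9 = 540
  H: 10 × 9 × 4 = 360
  I: 2 × 9 × 9 = 162
  J: 9 × 5 × 4 = 180
Highest RPN is 729 → F.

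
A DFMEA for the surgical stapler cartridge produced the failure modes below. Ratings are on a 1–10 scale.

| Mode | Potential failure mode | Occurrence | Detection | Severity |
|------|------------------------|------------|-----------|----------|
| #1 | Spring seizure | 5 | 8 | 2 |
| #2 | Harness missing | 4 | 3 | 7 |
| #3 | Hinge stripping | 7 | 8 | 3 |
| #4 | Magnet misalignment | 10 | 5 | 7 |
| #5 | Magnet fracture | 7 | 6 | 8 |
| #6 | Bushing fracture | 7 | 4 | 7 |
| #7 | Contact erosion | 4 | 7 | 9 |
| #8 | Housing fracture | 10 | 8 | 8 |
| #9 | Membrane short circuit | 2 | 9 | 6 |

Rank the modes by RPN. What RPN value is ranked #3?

336

RPN = Severity × Occurrence × Detection:
  #1: 2 × 5 × 8 = 80
  #2: 7 × 4 × 3 = 84
  #3: 3 × 7 × 8 = 168
  #4: 7 × 10 × 5 = 350
  #5: 8 × 7 × 6 = 336
  #6: 7 × 7 × 4 = 196
  #7: 9 × 4 × 7 = 252
  #8: 8 × 10 × 8 = 640
  #9: 6 × 2 × 9 = 108
Sorted descending: 640, 350, 336, 252, 196, 168, 108, 84, 80.
The third-highest RPN is 336 (#5).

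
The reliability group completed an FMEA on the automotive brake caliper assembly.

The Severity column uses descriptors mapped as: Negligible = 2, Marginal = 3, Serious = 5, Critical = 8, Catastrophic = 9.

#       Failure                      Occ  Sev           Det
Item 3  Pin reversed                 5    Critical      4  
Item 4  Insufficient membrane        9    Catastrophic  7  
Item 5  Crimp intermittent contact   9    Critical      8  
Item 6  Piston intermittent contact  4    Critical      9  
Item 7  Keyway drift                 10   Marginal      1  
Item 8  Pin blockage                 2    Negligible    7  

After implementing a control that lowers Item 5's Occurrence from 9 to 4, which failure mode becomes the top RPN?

Item 4

RPN = Severity × Occurrence × Detection:
  Item 3: 8 × 5 × 4 = 160
  Item 4: 9 × 9 × 7 = 567
  Item 5: 8 × 9 × 8 = 576
  Item 6: 8 × 4 × 9 = 288
  Item 7: 3 × 10 × 1 = 30
  Item 8: 2 × 2 × 7 = 28
After action: Item 5 → 8 × 4 × 8 = 256.
Revised RPNs: Item 4=567, Item 6=288, Item 5=256, Item 3=160, Item 7=30, Item 8=28.
Highest is now Item 4 (567).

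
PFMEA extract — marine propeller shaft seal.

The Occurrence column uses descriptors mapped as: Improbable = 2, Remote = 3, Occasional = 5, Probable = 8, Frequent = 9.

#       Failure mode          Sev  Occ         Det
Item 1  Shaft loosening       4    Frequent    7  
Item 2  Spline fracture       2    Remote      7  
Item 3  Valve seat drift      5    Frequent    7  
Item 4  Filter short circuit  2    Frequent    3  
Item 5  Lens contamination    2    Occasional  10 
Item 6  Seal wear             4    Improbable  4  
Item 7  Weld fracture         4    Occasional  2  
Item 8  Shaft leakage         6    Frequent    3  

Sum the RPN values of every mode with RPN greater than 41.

RPN = Severity × Occurrence × Detection:
  Item 1: 4 × 9 × 7 = 252
  Item 2: 2 × 3 × 7 = 42
  Item 3: 5 × 9 × 7 = 315
  Item 4: 2 × 9 × 3 = 54
  Item 5: 2 × 5 × 10 = 100
  Item 6: 4 × 2 × 4 = 32
  Item 7: 4 × 5 × 2 = 40
  Item 8: 6 × 9 × 3 = 162
RPN > 41: Item 1 (252), Item 2 (42), Item 3 (315), Item 4 (54), Item 5 (100), Item 8 (162).
Sum: 252 + 42 + 315 + 54 + 100 + 162 = 925.

925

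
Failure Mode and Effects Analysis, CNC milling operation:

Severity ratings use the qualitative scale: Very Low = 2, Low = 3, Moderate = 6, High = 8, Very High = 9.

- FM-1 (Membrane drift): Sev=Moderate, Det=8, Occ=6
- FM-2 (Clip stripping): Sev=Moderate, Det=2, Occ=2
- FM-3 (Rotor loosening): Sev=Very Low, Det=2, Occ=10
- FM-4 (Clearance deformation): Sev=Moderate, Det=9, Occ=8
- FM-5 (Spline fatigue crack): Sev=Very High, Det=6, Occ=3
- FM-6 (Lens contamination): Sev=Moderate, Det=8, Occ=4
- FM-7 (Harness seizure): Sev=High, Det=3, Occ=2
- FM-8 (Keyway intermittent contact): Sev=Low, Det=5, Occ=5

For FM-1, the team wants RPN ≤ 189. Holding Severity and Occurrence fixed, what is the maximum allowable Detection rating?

FM-1: S=6, O=6, D=8 → current RPN = 288.
Fixed product = 36. Need 36 × D ≤ 189, so D ≤ 189/36 = 5.25.
Maximum integer Detection rating = 5 (gives RPN 180; D=6 would give 216 > 189).

5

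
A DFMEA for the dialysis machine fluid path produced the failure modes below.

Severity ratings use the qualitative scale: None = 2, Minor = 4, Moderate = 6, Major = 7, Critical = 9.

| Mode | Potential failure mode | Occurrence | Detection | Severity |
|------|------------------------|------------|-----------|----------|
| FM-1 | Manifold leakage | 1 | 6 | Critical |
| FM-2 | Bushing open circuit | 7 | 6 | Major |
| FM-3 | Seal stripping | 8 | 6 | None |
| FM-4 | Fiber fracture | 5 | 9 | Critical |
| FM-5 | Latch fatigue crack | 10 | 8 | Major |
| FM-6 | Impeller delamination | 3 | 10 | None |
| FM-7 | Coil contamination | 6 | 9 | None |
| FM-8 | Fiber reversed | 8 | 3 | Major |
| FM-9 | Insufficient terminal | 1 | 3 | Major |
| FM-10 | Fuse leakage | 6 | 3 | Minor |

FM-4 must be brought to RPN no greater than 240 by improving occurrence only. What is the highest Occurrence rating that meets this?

FM-4: S=9, O=5, D=9 → current RPN = 405.
Fixed product = 81. Need 81 × O ≤ 240, so O ≤ 240/81 = 2.96.
Maximum integer Occurrence rating = 2 (gives RPN 162; O=3 would give 243 > 240).

2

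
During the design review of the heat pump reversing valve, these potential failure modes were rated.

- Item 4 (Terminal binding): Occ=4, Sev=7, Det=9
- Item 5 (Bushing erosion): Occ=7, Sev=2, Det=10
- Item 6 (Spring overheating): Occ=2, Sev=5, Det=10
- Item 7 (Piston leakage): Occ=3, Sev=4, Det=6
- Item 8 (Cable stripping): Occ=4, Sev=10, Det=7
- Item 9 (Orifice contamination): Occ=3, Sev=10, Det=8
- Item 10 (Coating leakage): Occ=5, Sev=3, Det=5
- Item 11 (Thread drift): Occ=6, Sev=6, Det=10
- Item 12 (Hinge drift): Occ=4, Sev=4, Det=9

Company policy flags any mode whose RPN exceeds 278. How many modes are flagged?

2

RPN = Severity × Occurrence × Detection:
  Item 4: 7 × 4 × 9 = 252
  Item 5: 2 × 7 × 10 = 140
  Item 6: 5 × 2 × 10 = 100
  Item 7: 4 × 3 × 6 = 72
  Item 8: 10 × 4 × 7 = 280
  Item 9: 10 × 3 × 8 = 240
  Item 10: 3 × 5 × 5 = 75
  Item 11: 6 × 6 × 10 = 360
  Item 12: 4 × 4 × 9 = 144
Modes with RPN > 278: Item 8 (280), Item 11 (360) → 2.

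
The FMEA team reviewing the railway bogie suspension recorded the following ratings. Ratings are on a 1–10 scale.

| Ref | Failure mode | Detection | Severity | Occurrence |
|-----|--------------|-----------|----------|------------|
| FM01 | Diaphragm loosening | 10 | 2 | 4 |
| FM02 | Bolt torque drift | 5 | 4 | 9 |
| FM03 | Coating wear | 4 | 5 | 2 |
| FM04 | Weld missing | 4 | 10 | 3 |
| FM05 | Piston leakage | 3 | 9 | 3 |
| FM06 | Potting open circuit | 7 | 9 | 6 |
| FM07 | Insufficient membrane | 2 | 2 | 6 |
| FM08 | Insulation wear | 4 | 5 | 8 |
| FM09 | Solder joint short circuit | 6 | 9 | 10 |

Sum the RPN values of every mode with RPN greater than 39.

1579

RPN = Severity × Occurrence × Detection:
  FM01: 2 × 4 × 10 = 80
  FM02: 4 × 9 × 5 = 180
  FM03: 5 × 2 × 4 = 40
  FM04: 10 × 3 × 4 = 120
  FM05: 9 × 3 × 3 = 81
  FM06: 9 × 6 × 7 = 378
  FM07: 2 × 6 × 2 = 24
  FM08: 5 × 8 × 4 = 160
  FM09: 9 × 10 × 6 = 540
RPN > 39: FM01 (80), FM02 (180), FM03 (40), FM04 (120), FM05 (81), FM06 (378), FM08 (160), FM09 (540).
Sum: 80 + 180 + 40 + 120 + 81 + 378 + 160 + 540 = 1579.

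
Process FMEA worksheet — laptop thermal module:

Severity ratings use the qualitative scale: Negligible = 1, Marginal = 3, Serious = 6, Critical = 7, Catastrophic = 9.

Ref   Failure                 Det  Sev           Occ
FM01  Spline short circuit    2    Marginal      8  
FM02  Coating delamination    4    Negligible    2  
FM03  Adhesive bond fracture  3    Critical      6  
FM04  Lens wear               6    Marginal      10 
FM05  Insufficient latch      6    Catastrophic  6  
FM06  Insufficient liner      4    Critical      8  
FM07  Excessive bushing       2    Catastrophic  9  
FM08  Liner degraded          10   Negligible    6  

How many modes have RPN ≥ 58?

RPN = Severity × Occurrence × Detection:
  FM01: 3 × 8 × 2 = 48
  FM02: 1 × 2 × 4 = 8
  FM03: 7 × 6 × 3 = 126
  FM04: 3 × 10 × 6 = 180
  FM05: 9 × 6 × 6 = 324
  FM06: 7 × 8 × 4 = 224
  FM07: 9 × 9 × 2 = 162
  FM08: 1 × 6 × 10 = 60
Modes with RPN ≥ 58: FM03 (126), FM04 (180), FM05 (324), FM06 (224), FM07 (162), FM08 (60) → 6.

6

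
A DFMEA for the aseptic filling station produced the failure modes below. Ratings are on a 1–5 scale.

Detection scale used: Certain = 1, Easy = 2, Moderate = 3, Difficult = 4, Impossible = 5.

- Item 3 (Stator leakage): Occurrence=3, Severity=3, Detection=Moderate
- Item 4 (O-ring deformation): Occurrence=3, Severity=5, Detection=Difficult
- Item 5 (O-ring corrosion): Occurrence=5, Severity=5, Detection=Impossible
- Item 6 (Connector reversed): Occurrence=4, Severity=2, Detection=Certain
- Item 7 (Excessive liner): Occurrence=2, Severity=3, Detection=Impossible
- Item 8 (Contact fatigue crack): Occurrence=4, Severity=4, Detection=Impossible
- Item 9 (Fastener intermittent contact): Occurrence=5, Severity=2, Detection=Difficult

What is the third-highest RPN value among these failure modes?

RPN = Severity × Occurrence × Detection:
  Item 3: 3 × 3 × 3 = 27
  Item 4: 5 × 3 × 4 = 60
  Item 5: 5 × 5 × 5 = 125
  Item 6: 2 × 4 × 1 = 8
  Item 7: 3 × 2 × 5 = 30
  Item 8: 4 × 4 × 5 = 80
  Item 9: 2 × 5 × 4 = 40
Sorted descending: 125, 80, 60, 40, 30, 27, 8.
The third-highest RPN is 60 (Item 4).

60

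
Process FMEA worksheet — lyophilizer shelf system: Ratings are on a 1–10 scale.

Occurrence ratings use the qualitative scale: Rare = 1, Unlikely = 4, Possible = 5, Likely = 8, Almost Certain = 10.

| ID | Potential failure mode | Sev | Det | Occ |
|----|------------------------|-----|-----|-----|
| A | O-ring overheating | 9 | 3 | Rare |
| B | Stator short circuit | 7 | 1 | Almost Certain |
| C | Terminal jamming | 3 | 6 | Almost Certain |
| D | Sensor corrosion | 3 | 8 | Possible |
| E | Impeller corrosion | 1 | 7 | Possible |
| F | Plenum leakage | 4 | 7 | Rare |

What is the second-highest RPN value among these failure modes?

RPN = Severity × Occurrence × Detection:
  A: 9 × 1 × 3 = 27
  B: 7 × 10 × 1 = 70
  C: 3 × 10 × 6 = 180
  D: 3 × 5 × 8 = 120
  E: 1 × 5 × 7 = 35
  F: 4 × 1 × 7 = 28
Sorted descending: 180, 120, 70, 35, 28, 27.
The second-highest RPN is 120 (D).

120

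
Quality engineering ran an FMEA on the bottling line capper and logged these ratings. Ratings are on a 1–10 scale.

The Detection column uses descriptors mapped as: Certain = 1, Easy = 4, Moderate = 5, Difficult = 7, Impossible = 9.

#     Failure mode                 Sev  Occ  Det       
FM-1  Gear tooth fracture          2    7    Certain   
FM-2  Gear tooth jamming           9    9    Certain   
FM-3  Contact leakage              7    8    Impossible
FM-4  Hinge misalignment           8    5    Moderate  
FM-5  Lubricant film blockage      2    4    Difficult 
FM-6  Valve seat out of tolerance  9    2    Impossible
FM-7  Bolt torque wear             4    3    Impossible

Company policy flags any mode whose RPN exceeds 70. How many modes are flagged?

5

RPN = Severity × Occurrence × Detection:
  FM-1: 2 × 7 × 1 = 14
  FM-2: 9 × 9 × 1 = 81
  FM-3: 7 × 8 × 9 = 504
  FM-4: 8 × 5 × 5 = 200
  FM-5: 2 × 4 × 7 = 56
  FM-6: 9 × 2 × 9 = 162
  FM-7: 4 × 3 × 9 = 108
Modes with RPN > 70: FM-2 (81), FM-3 (504), FM-4 (200), FM-6 (162), FM-7 (108) → 5.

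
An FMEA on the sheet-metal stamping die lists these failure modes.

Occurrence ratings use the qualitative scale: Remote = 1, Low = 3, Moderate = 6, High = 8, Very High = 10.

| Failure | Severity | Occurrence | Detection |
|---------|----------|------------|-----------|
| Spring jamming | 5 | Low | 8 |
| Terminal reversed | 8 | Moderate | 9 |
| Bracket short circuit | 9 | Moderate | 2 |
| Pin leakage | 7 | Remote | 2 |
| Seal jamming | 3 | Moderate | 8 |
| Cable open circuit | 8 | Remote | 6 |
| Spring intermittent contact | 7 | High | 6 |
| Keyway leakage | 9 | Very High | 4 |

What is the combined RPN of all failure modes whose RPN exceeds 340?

RPN = Severity × Occurrence × Detection:
  Spring jamming: 5 × 3 × 8 = 120
  Terminal reversed: 8 × 6 × 9 = 432
  Bracket short circuit: 9 × 6 × 2 = 108
  Pin leakage: 7 × 1 × 2 = 14
  Seal jamming: 3 × 6 × 8 = 144
  Cable open circuit: 8 × 1 × 6 = 48
  Spring intermittent contact: 7 × 8 × 6 = 336
  Keyway leakage: 9 × 10 × 4 = 360
RPN > 340: Terminal reversed (432), Keyway leakage (360).
Sum: 432 + 360 = 792.

792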